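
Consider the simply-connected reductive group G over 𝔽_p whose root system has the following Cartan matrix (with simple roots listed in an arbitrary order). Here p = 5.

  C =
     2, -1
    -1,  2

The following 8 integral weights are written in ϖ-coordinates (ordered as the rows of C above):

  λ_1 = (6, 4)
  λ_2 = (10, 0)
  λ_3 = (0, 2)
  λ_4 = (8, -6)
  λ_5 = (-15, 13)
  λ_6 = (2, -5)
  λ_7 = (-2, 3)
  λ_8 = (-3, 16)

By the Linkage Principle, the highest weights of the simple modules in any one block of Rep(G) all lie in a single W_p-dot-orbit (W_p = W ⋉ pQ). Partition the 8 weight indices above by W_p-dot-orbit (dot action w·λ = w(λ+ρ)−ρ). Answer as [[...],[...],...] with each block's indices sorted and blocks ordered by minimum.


C ↔ A_2 under row/col permutation; |W(A_2)| = 6.

Ā_5 reps of the 8 weights (A_2, coords as presented):

    [1] (2, 0)
    [2] (1, 3)
    [3] (1, 3)
    [4] (0, 1)
    [5] (0, 1)
    [6] (1, 3)
    [7] (1, 3)
    [8] (2, 0)

The 8 indices split into 3 linkage classes (same alcove rep ⇔ same W_5-dot-orbit):

[[1, 8], [2, 3, 6, 7], [4, 5]]


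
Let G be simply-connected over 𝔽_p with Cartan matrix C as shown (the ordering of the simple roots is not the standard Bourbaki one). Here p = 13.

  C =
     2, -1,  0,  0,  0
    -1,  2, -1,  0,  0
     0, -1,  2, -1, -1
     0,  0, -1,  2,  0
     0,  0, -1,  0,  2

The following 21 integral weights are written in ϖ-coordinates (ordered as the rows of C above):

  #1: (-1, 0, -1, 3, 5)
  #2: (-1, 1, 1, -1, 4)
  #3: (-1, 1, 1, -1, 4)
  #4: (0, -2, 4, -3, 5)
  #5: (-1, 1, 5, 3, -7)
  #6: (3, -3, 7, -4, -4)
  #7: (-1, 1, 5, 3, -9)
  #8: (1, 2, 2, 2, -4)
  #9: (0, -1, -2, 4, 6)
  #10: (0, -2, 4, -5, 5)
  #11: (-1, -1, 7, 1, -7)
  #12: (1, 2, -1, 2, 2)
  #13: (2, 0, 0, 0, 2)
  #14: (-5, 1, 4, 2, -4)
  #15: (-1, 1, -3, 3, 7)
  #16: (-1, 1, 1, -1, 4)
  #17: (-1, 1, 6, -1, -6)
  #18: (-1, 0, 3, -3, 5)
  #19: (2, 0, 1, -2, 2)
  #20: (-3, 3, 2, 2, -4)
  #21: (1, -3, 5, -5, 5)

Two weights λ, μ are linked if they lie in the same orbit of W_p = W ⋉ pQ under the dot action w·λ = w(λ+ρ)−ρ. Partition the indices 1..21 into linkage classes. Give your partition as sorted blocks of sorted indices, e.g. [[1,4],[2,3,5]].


Type D_5, rank 5, |W|=1920; reorder rows/cols to standard.

Alcove-folded reps (p=13, 21 weights, presented ϖ-order):

    λ_1 → (0, 1, 0, 4, 6)
    λ_2 → (0, 2, 2, 0, 5)
    λ_3 → (0, 2, 2, 0, 5)
    λ_4 → (0, 0, 2, 2, 6)
    λ_5 → (0, 1, 0, 4, 6)
    λ_6 → (2, 2, 0, 3, 3)
    λ_7 → (0, 0, 2, 2, 6)
    λ_8 → (2, 2, 0, 3, 3)
    λ_9 → (0, 1, 0, 4, 6)
    λ_10 → (0, 1, 0, 4, 6)
    λ_11 → (0, 0, 2, 2, 6)
    λ_12 → (2, 2, 0, 3, 3)
    λ_13 → (3, 1, 1, 1, 3)
    λ_14 → (2, 2, 0, 3, 3)
    λ_15 → (0, 0, 2, 2, 6)
    λ_16 → (0, 2, 2, 0, 5)
    λ_17 → (0, 2, 2, 0, 5)
    λ_18 → (0, 0, 2, 2, 6)
    λ_19 → (3, 1, 1, 1, 3)
    λ_20 → (2, 2, 0, 3, 3)
    λ_21 → (0, 1, 0, 4, 6)

5 distinct reps among the 21 weights ⇒ 5 W_13-linkage classes:

[[1, 5, 9, 10, 21], [2, 3, 16, 17], [4, 7, 11, 15, 18], [6, 8, 12, 14, 20], [13, 19]]


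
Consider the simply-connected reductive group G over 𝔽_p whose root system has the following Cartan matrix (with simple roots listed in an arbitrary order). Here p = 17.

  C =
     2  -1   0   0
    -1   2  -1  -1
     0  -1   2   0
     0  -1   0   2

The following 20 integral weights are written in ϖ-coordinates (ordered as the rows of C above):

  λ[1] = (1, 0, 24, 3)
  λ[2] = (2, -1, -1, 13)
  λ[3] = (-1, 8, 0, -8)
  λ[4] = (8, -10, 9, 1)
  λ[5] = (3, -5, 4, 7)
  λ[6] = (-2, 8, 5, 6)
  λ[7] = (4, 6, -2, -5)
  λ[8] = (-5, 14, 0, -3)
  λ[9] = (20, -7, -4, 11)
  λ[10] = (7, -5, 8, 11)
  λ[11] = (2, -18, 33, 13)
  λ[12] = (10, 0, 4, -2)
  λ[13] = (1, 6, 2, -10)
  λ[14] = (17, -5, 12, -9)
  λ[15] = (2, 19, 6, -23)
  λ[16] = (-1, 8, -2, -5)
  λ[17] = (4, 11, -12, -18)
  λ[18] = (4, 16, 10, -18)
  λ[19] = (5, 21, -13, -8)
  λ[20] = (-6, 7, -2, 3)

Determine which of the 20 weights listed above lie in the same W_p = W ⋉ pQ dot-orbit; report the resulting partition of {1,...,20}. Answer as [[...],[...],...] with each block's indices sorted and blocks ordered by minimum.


Root system D_4: the 4×4 matrix C matches after relabeling.

λ_j+ρ reflected into Ā_17 (⟨·,θ^∨⟩≤17); 4-tuples as given:

  λ_1 → (4, 1, 1, 2)
  λ_2 → (3, 0, 0, 14)
  λ_3 → (0, 2, 1, 7)
  λ_4 → (0, 2, 1, 7)
  λ_5 → (0, 4, 1, 4)
  λ_6 → (4, 1, 1, 2)
  λ_7 → (5, 2, 1, 4)
  λ_8 → (4, 1, 1, 2)
  λ_9 → (5, 2, 1, 4)
  λ_10 → (0, 4, 1, 4)
  λ_11 → (3, 0, 0, 14)
  λ_12 → (11, 0, 5, 1)
  λ_13 → (0, 2, 1, 7)
  λ_14 → (4, 1, 1, 2)
  λ_15 → (5, 2, 1, 4)
  λ_16 → (0, 4, 1, 4)
  λ_17 → (11, 0, 5, 1)
  λ_18 → (11, 0, 5, 1)
  λ_19 → (5, 2, 1, 4)
  λ_20 → (5, 2, 1, 4)

Grouping the 20 weights by Ā_17-representative: 6 linkage classes.

[[1, 6, 8, 14], [2, 11], [3, 4, 13], [5, 10, 16], [7, 9, 15, 19, 20], [12, 17, 18]]


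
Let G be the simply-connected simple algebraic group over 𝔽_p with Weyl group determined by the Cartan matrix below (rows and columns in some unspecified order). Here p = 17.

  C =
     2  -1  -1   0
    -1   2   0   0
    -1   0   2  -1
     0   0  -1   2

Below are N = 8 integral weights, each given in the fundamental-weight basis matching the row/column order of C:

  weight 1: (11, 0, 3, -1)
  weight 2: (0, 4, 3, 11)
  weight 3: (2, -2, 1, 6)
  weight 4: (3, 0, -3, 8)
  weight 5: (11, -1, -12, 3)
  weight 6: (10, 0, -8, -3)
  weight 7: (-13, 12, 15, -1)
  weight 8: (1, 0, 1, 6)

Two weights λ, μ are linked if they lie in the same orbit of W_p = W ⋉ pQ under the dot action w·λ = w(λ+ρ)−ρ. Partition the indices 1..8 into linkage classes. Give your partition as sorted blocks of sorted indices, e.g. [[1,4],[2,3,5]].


C ↔ A_4 under row/col permutation; |W(A_4)| = 120.

λ_j+ρ reflected into Ā_17 (⟨·,θ^∨⟩≤17); 4-tuples as given:

  λ_1 → (12, 1, 4, 0);  λ_2 → (1, 0, 4, 7);  λ_3 → (2, 1, 2, 7);  λ_4 → (2, 1, 2, 7);  λ_5 → (1, 0, 4, 7);  λ_6 → (2, 1, 2, 7);  λ_7 → (12, 1, 4, 0);  λ_8 → (2, 1, 2, 7)

These 8 weights hit 3 W_17-dot-orbits; sizes (2, 2, 4):

[[1, 7], [2, 5], [3, 4, 6, 8]]


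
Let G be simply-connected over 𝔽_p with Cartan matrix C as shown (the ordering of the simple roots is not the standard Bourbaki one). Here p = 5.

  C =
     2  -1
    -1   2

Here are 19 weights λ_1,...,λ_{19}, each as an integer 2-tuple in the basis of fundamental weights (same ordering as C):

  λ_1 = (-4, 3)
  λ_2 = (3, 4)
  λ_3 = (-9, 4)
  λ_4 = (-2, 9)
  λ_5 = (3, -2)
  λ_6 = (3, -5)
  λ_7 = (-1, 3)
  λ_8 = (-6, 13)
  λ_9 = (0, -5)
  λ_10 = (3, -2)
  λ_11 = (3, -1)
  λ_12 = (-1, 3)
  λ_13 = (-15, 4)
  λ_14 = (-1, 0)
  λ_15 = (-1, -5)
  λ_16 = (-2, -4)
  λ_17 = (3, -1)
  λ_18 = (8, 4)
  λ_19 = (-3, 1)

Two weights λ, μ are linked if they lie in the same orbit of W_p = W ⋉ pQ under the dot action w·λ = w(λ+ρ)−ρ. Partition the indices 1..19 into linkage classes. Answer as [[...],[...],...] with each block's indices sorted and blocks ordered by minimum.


Cartan matrix: type A_2 (|W|=6); un-permuting the 2 rows.

Ā_5 reps of the 19 weights (A_2, coords as presented):

  λ_1+ρ ↦ (3, 1)
  λ_2+ρ ↦ (0, 1)
  λ_3+ρ ↦ (2, 0)
  λ_4+ρ ↦ (4, 0)
  λ_5+ρ ↦ (3, 1)
  λ_6+ρ ↦ (0, 4)
  λ_7+ρ ↦ (0, 4)
  λ_8+ρ ↦ (0, 4)
  λ_9+ρ ↦ (3, 1)
  λ_10+ρ ↦ (3, 1)
  λ_11+ρ ↦ (4, 0)
  λ_12+ρ ↦ (0, 4)
  λ_13+ρ ↦ (0, 4)
  λ_14+ρ ↦ (0, 1)
  λ_15+ρ ↦ (4, 0)
  λ_16+ρ ↦ (3, 1)
  λ_17+ρ ↦ (4, 0)
  λ_18+ρ ↦ (4, 0)
  λ_19+ρ ↦ (2, 0)

Partition of {1..19} into 5 W_5-dot-orbits:

[[1, 5, 9, 10, 16], [2, 14], [3, 19], [4, 11, 15, 17, 18], [6, 7, 8, 12, 13]]


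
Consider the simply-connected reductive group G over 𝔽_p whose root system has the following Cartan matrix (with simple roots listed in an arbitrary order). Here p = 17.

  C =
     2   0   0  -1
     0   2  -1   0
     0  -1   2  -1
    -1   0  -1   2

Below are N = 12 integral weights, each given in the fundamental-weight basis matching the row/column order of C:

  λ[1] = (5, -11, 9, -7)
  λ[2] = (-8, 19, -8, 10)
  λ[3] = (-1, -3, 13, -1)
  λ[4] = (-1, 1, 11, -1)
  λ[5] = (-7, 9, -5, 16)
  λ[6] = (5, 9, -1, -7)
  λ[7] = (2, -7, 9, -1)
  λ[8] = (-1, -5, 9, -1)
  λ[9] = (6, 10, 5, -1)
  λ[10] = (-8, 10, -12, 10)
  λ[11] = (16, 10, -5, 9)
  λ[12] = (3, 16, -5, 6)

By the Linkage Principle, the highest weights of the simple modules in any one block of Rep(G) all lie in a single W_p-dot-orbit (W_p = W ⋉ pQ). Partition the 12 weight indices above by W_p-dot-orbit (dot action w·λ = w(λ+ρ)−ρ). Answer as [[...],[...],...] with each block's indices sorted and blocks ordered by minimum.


Cartan matrix: type A_4 (|W|=120); un-permuting the 4 rows.

Alcove-folded reps (p=17, 12 weights, presented ϖ-order):

  1: (0, 4, 6, 0)
  2: (3, 6, 4, 0)
  3: (0, 2, 12, 0)
  4: (0, 2, 12, 0)
  5: (0, 0, 4, 7)
  6: (0, 4, 6, 0)
  7: (3, 6, 4, 0)
  8: (0, 4, 6, 0)
  9: (0, 4, 6, 0)
  10: (0, 0, 4, 7)
  11: (0, 4, 6, 0)
  12: (3, 6, 4, 0)

These 12 weights hit 4 W_17-dot-orbits; sizes (5, 3, 2, 2):

[[1, 6, 8, 9, 11], [2, 7, 12], [3, 4], [5, 10]]


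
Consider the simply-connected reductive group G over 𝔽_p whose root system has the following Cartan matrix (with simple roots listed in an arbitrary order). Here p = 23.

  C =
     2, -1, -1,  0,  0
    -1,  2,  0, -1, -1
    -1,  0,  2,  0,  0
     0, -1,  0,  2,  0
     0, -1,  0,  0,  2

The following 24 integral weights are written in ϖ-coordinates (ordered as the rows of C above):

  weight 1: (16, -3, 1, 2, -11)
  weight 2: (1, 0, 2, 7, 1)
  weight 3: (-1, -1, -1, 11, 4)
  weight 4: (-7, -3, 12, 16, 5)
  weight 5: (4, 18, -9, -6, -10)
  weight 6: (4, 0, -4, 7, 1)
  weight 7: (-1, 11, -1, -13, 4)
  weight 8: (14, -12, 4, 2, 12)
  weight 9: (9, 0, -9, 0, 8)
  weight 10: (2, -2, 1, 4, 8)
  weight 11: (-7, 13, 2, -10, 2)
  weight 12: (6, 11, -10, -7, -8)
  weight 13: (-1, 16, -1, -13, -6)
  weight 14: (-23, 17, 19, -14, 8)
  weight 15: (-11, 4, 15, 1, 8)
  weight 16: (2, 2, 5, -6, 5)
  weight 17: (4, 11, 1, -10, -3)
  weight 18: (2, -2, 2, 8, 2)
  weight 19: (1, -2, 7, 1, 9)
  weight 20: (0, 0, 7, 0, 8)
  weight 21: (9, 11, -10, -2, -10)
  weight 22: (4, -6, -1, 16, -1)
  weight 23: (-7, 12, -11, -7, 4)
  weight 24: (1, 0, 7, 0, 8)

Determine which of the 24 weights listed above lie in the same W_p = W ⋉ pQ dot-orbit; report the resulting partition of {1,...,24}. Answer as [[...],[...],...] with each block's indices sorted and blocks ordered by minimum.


Type D_5, rank 5, |W|=1920; reorder rows/cols to standard.

W_23-reps of the 24 weights in Ā_23 (same 5-coord order as C):

  [1] (3, 1, 2, 9, 2) · [2] (2, 1, 3, 8, 2) · [3] (0, 0, 0, 12, 5) · [4] (3, 1, 2, 9, 2) · [5] (2, 1, 2, 4, 8) · [6] (2, 1, 3, 8, 2) · [7] (0, 0, 0, 12, 5) · [8] (2, 1, 3, 8, 2) · [9] (1, 1, 8, 1, 9) · [10] (2, 1, 2, 4, 8) · [11] (2, 1, 3, 8, 2) · [12] (1, 2, 6, 3, 4) · [13] (0, 0, 0, 12, 5) · [14] (2, 1, 2, 4, 8) · [15] (1, 2, 6, 3, 4) · [16] (1, 2, 6, 3, 4) · [17] (3, 1, 2, 9, 2) · [18] (2, 1, 3, 8, 2) · [19] (1, 1, 8, 1, 9) · [20] (1, 1, 8, 1, 9) · [21] (1, 1, 8, 1, 9) · [22] (0, 0, 0, 12, 5) · [23] (1, 2, 6, 3, 4) · [24] (1, 1, 8, 1, 9)

The 24 indices split into 6 linkage classes (same alcove rep ⇔ same W_23-dot-orbit):

[[1, 4, 17], [2, 6, 8, 11, 18], [3, 7, 13, 22], [5, 10, 14], [9, 19, 20, 21, 24], [12, 15, 16, 23]]


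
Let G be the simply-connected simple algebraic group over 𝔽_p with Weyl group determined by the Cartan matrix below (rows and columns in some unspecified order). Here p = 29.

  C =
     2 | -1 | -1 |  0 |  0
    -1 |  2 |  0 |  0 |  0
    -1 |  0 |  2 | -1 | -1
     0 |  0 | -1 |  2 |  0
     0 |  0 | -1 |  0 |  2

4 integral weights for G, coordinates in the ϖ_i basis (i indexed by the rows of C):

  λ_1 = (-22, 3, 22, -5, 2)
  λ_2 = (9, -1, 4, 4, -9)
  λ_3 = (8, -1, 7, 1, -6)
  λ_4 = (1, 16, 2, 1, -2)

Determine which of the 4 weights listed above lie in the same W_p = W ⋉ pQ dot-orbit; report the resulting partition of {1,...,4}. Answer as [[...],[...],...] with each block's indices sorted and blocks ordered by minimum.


C ↔ D_5 under row/col permutation; |W(D_5)| = 1920.

Folding the 4 weights λ_j+ρ into Ā_29 (reps in the given 5-coord order):

  1: (2, 17, 2, 2, 1);  2: (7, 0, 3, 2, 5);  3: (7, 0, 3, 2, 5);  4: (2, 17, 2, 2, 1)

These 4 weights hit 2 W_29-dot-orbits; sizes (2, 2):

[[1, 4], [2, 3]]


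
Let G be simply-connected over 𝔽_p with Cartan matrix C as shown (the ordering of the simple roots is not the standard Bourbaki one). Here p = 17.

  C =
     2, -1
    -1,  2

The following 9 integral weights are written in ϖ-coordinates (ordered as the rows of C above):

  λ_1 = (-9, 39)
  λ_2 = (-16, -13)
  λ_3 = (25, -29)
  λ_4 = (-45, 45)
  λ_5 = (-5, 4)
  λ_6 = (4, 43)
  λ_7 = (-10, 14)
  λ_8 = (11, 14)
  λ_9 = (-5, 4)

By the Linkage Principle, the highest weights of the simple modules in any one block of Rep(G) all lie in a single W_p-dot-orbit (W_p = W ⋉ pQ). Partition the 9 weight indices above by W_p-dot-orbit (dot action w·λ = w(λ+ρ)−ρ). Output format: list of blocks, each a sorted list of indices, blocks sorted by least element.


Cartan matrix: type A_2 (|W|=6); un-permuting the 2 rows.

W_17-reps of the 9 weights in Ā_17 (same 2-coord order as C):

    λ_1 → (9, 6)
    λ_2 → (2, 5)
    λ_3 → (9, 6)
    λ_4 → (2, 5)
    λ_5 → (4, 1)
    λ_6 → (2, 5)
    λ_7 → (9, 6)
    λ_8 → (2, 5)
    λ_9 → (4, 1)

The 9 indices split into 3 linkage classes (same alcove rep ⇔ same W_17-dot-orbit):

[[1, 3, 7], [2, 4, 6, 8], [5, 9]]


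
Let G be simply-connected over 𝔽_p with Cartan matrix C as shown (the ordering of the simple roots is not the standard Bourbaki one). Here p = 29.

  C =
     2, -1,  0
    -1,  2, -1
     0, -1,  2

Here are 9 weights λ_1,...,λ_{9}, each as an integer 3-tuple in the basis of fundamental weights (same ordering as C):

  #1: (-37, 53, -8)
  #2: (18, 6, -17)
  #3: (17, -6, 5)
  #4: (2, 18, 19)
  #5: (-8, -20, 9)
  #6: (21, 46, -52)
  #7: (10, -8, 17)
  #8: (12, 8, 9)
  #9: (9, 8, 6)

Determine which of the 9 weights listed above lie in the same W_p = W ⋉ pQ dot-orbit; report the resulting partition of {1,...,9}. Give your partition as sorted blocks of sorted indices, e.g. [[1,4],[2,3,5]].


A_3 Cartan matrix, 3 simple roots permuted; ρ=(1,1,1).

Each λ_j+ρ reduced to Ā_29; 3-tuples below use C's row order:

  λ_1 → (4, 7, 11) · λ_2 → (10, 9, 7) · λ_3 → (13, 5, 1) · λ_4 → (10, 9, 7) · λ_5 → (10, 9, 7) · λ_6 → (4, 7, 11) · λ_7 → (4, 7, 11) · λ_8 → (10, 9, 7) · λ_9 → (10, 9, 7)

3 distinct reps among the 9 weights ⇒ 3 W_29-linkage classes:

[[1, 6, 7], [2, 4, 5, 8, 9], [3]]


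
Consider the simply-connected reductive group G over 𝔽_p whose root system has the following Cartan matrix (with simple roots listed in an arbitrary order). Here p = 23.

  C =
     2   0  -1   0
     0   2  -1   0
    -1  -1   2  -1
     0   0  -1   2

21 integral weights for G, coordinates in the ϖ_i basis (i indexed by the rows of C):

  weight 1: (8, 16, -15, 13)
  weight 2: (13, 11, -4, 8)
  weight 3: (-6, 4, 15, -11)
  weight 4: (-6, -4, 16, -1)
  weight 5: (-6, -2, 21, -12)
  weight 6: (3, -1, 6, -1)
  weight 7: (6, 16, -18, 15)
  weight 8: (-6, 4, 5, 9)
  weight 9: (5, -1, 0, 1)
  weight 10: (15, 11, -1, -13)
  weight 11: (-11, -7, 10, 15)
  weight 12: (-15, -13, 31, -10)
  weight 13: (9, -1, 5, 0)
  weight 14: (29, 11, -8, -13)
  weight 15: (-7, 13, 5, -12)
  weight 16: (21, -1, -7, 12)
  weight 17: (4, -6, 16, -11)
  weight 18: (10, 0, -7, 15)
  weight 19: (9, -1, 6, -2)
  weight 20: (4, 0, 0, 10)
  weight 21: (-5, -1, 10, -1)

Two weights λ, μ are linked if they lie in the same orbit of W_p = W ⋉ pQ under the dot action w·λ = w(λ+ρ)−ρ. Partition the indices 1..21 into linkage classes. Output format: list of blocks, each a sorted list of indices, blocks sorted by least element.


C ↔ D_4 under row/col permutation; |W(D_4)| = 192.

λ_j+ρ reflected into Ā_23 (⟨·,θ^∨⟩≤23); 4-tuples as given:

  λ_1+ρ ↦ (5, 3, 6, 0);  λ_2+ρ ↦ (5, 3, 6, 0);  λ_3+ρ ↦ (5, 5, 1, 10);  λ_4+ρ ↦ (5, 3, 6, 0);  λ_5+ρ ↦ (5, 1, 1, 11);  λ_6+ρ ↦ (4, 0, 7, 0);  λ_7+ρ ↦ (10, 0, 6, 1);  λ_8+ρ ↦ (5, 5, 1, 10);  λ_9+ρ ↦ (6, 0, 1, 2);  λ_10+ρ ↦ (4, 0, 7, 0);  λ_11+ρ ↦ (5, 1, 1, 11);  λ_12+ρ ↦ (5, 3, 6, 0);  λ_13+ρ ↦ (10, 0, 6, 1);  λ_14+ρ ↦ (4, 0, 7, 0);  λ_15+ρ ↦ (5, 3, 6, 0);  λ_16+ρ ↦ (10, 0, 6, 1);  λ_17+ρ ↦ (5, 5, 1, 10);  λ_18+ρ ↦ (5, 5, 1, 10);  λ_19+ρ ↦ (10, 0, 6, 1);  λ_20+ρ ↦ (5, 1, 1, 11);  λ_21+ρ ↦ (4, 0, 7, 0)

6 distinct reps among the 21 weights ⇒ 6 W_23-linkage classes:

[[1, 2, 4, 12, 15], [3, 8, 17, 18], [5, 11, 20], [6, 10, 14, 21], [7, 13, 16, 19], [9]]


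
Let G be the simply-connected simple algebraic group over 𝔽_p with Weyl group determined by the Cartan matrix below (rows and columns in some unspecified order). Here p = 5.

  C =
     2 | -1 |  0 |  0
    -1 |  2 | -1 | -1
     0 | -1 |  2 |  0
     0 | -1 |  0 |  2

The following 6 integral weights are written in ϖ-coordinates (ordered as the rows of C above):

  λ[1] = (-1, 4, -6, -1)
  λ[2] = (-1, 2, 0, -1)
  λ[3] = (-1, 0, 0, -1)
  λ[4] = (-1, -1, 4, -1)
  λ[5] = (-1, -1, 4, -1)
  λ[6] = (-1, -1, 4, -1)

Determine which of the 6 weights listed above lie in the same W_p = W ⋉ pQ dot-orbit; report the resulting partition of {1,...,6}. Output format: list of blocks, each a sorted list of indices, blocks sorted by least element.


Cartan matrix: type D_4 (|W|=192); un-permuting the 4 rows.

Ā_5 reps of the 6 weights (D_4, coords as presented):

  λ_1+ρ ↦ (0, 0, 5, 0)
  λ_2+ρ ↦ (0, 1, 1, 0)
  λ_3+ρ ↦ (0, 1, 1, 0)
  λ_4+ρ ↦ (0, 0, 5, 0)
  λ_5+ρ ↦ (0, 0, 5, 0)
  λ_6+ρ ↦ (0, 0, 5, 0)

Partition of {1..6} into 2 W_5-dot-orbits:

[[1, 4, 5, 6], [2, 3]]


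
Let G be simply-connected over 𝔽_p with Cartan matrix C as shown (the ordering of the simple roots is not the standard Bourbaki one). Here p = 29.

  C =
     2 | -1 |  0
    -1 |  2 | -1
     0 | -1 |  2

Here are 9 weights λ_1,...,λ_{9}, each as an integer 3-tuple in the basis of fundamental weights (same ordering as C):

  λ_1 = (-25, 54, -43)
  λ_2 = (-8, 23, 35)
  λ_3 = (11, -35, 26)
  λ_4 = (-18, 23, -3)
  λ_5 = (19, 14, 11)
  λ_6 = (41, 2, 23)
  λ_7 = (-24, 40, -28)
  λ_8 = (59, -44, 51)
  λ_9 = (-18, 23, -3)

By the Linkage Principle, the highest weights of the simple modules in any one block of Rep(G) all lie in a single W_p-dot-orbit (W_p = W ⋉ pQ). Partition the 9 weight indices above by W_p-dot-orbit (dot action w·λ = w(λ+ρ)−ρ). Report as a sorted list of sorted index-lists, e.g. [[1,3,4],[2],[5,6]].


Type A_3, rank 3, |W|=24; reorder rows/cols to standard.

W_29-reps of the 9 weights in Ā_29 (same 3-coord order as C):

    1: (11, 2, 3)
    2: (17, 5, 2)
    3: (17, 5, 2)
    4: (17, 5, 2)
    5: (2, 9, 6)
    6: (11, 2, 3)
    7: (2, 9, 6)
    8: (2, 9, 6)
    9: (17, 5, 2)

These 9 weights hit 3 W_29-dot-orbits; sizes (2, 4, 3):

[[1, 6], [2, 3, 4, 9], [5, 7, 8]]


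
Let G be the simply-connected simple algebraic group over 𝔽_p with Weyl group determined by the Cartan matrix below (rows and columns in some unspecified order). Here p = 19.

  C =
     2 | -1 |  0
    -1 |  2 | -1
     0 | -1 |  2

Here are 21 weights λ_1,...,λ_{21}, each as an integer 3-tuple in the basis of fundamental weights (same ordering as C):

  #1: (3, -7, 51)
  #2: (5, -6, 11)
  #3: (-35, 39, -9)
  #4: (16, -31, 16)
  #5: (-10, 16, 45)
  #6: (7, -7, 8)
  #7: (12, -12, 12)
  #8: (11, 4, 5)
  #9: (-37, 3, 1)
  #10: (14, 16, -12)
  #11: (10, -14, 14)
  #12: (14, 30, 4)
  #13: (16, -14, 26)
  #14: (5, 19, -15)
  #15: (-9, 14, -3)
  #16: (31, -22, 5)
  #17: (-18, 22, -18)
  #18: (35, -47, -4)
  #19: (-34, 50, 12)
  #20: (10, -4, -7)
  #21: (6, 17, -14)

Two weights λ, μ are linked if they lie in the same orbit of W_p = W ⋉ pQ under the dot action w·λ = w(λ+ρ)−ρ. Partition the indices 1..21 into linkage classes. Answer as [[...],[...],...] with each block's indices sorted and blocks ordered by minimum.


Type A_3, rank 3, |W|=24; reorder rows/cols to standard.

Folding the 21 weights λ_j+ρ into Ā_19 (reps in the given 3-coord order):

    [1] (8, 5, 2)
    [2] (1, 5, 7)
    [3] (2, 11, 2)
    [4] (2, 4, 2)
    [5] (2, 6, 3)
    [6] (2, 6, 3)
    [7] (2, 11, 2)
    [8] (8, 5, 2)
    [9] (2, 11, 2)
    [10] (2, 4, 2)
    [11] (2, 11, 2)
    [12] (8, 5, 2)
    [13] (8, 5, 2)
    [14] (1, 5, 7)
    [15] (8, 5, 2)
    [16] (2, 4, 2)
    [17] (2, 11, 2)
    [18] (2, 6, 3)
    [19] (1, 5, 7)
    [20] (2, 6, 3)
    [21] (1, 5, 7)

Grouping the 21 weights by Ā_19-representative: 5 linkage classes.

[[1, 8, 12, 13, 15], [2, 14, 19, 21], [3, 7, 9, 11, 17], [4, 10, 16], [5, 6, 18, 20]]


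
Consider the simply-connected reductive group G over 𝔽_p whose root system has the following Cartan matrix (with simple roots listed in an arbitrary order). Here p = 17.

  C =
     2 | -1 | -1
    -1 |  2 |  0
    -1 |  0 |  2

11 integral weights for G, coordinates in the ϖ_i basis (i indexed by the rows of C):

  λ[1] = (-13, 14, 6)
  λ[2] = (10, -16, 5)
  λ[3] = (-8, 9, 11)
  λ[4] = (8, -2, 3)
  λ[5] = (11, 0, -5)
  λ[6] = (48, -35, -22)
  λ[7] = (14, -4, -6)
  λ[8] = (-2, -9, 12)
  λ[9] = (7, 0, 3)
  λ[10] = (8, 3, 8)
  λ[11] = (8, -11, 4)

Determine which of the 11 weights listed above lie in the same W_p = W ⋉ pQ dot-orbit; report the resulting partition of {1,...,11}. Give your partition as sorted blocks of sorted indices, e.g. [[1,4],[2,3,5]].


Cartan matrix: type A_3 (|W|=24); un-permuting the 3 rows.

W_17-reps of the 11 weights in Ā_17 (same 3-coord order as C):

  1: (7, 3, 5)
  2: (4, 11, 2)
  3: (7, 3, 5)
  4: (8, 1, 4)
  5: (8, 1, 4)
  6: (4, 11, 2)
  7: (7, 3, 5)
  8: (8, 1, 4)
  9: (8, 1, 4)
  10: (8, 1, 4)
  11: (1, 9, 4)

The 11 indices split into 4 linkage classes (same alcove rep ⇔ same W_17-dot-orbit):

[[1, 3, 7], [2, 6], [4, 5, 8, 9, 10], [11]]


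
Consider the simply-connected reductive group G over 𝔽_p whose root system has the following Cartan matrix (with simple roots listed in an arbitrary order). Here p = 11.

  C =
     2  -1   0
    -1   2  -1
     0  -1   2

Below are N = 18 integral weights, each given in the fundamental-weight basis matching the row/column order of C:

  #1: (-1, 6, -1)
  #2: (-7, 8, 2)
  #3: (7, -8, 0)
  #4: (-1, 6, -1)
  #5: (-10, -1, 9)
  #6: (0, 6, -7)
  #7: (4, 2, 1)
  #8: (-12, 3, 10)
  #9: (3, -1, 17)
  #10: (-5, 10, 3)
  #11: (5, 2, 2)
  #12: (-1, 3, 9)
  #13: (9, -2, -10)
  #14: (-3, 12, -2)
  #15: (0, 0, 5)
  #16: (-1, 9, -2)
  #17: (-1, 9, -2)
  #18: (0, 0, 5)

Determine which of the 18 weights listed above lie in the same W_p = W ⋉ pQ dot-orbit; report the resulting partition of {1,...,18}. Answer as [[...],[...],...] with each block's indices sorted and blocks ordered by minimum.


A_3 Cartan matrix, 3 simple roots permuted; ρ=(1,1,1).

Each λ_j+ρ reduced to Ā_11; 3-tuples below use C's row order:

  λ_1 → (0, 7, 0);  λ_2 → (5, 3, 2);  λ_3 → (1, 1, 6);  λ_4 → (0, 7, 0);  λ_5 → (0, 9, 1);  λ_6 → (1, 1, 6);  λ_7 → (5, 3, 2);  λ_8 → (0, 7, 0);  λ_9 → (0, 7, 0);  λ_10 → (0, 7, 0);  λ_11 → (5, 3, 2);  λ_12 → (3, 1, 7);  λ_13 → (0, 9, 1);  λ_14 → (0, 9, 1);  λ_15 → (1, 1, 6);  λ_16 → (0, 9, 1);  λ_17 → (0, 9, 1);  λ_18 → (1, 1, 6)

These 18 weights hit 5 W_11-dot-orbits; sizes (5, 3, 4, 5, 1):

[[1, 4, 8, 9, 10], [2, 7, 11], [3, 6, 15, 18], [5, 13, 14, 16, 17], [12]]


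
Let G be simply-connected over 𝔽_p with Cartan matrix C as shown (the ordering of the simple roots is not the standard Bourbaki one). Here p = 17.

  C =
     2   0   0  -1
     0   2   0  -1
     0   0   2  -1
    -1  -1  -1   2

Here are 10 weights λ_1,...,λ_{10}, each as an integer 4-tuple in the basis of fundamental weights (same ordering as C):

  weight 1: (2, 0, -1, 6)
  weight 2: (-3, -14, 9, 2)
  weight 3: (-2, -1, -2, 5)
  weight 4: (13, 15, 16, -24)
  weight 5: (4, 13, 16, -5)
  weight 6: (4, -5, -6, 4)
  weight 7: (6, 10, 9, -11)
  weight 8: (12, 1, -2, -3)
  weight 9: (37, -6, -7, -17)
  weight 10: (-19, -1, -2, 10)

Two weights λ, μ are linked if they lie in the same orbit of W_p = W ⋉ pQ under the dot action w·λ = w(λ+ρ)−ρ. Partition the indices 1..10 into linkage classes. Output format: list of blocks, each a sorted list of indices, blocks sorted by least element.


D_4 Cartan matrix, 4 simple roots permuted; ρ=(1,1,1,1).

Folding the 10 weights λ_j+ρ into Ā_17 (reps in the given 4-coord order):

    λ_1+ρ ↦ (3, 1, 0, 6)
    λ_2+ρ ↦ (10, 1, 2, 0)
    λ_3+ρ ↦ (1, 0, 1, 4)
    λ_4+ρ ↦ (3, 1, 0, 6)
    λ_5+ρ ↦ (10, 1, 2, 0)
    λ_6+ρ ↦ (1, 0, 1, 4)
    λ_7+ρ ↦ (3, 1, 0, 6)
    λ_8+ρ ↦ (10, 1, 2, 0)
    λ_9+ρ ↦ (1, 0, 1, 4)
    λ_10+ρ ↦ (3, 1, 0, 6)

The 10 indices split into 3 linkage classes (same alcove rep ⇔ same W_17-dot-orbit):

[[1, 4, 7, 10], [2, 5, 8], [3, 6, 9]]


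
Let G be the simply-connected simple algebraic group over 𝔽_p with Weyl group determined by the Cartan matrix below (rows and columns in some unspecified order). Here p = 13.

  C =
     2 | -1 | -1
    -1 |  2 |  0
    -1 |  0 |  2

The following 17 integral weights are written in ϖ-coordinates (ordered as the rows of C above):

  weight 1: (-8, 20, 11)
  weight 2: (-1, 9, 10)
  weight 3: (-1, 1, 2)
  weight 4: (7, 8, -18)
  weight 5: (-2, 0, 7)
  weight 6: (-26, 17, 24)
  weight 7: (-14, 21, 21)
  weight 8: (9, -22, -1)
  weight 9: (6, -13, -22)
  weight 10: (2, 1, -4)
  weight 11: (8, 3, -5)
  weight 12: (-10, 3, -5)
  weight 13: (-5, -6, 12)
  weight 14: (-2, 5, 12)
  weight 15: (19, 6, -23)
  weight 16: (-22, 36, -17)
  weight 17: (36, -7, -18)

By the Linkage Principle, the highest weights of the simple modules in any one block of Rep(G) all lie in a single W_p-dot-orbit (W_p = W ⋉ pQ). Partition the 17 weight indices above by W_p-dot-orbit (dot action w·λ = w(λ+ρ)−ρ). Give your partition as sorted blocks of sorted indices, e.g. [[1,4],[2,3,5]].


C ↔ A_3 under row/col permutation; |W(A_3)| = 24.

λ_j+ρ reflected into Ā_13 (⟨·,θ^∨⟩≤13); 3-tuples as given:

  λ_1+ρ ↦ (1, 0, 7) · λ_2+ρ ↦ (0, 2, 3) · λ_3+ρ ↦ (0, 2, 3) · λ_4+ρ ↦ (5, 4, 4) · λ_5+ρ ↦ (1, 0, 7) · λ_6+ρ ↦ (1, 0, 7) · λ_7+ρ ↦ (5, 4, 4) · λ_8+ρ ↦ (0, 2, 3) · λ_9+ρ ↦ (1, 0, 7) · λ_10+ρ ↦ (0, 2, 3) · λ_11+ρ ↦ (5, 4, 4) · λ_12+ρ ↦ (5, 4, 4) · λ_13+ρ ↦ (5, 4, 4) · λ_14+ρ ↦ (1, 0, 7) · λ_15+ρ ↦ (6, 2, 1) · λ_16+ρ ↦ (0, 2, 3) · λ_17+ρ ↦ (6, 2, 1)

Linkage partition of the 17 weights (4 classes, p=13):

[[1, 5, 6, 9, 14], [2, 3, 8, 10, 16], [4, 7, 11, 12, 13], [15, 17]]


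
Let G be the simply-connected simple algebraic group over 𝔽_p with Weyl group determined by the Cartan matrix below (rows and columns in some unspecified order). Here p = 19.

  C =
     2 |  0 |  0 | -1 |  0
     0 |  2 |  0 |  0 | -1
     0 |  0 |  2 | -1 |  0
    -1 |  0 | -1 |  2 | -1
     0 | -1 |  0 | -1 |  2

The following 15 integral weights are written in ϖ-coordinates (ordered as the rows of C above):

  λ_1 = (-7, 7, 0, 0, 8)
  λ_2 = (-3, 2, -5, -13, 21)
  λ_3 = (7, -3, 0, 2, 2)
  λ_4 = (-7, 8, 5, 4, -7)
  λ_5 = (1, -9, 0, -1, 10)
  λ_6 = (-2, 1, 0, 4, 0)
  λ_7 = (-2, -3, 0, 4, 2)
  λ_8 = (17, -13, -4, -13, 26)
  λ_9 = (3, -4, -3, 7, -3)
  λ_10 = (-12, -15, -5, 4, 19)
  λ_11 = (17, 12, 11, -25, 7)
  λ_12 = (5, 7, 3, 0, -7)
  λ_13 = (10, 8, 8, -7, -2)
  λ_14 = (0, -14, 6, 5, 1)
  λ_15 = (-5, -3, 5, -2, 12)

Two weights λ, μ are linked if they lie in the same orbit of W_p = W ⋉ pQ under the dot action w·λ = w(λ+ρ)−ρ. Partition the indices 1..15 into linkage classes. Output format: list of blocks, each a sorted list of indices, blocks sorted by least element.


Dynkin diagram of C (from the 8 off-diagonal −1 entries): D_5.

Alcove-folded reps (p=19, 15 weights, presented ϖ-order):

  [1] (1, 8, 4, 1, 0)
  [2] (4, 2, 2, 1, 3)
  [3] (8, 2, 1, 3, 1)
  [4] (1, 2, 1, 4, 1)
  [5] (2, 8, 1, 0, 3)
  [6] (1, 2, 1, 4, 1)
  [7] (1, 2, 1, 4, 1)
  [8] (8, 2, 1, 3, 1)
  [9] (4, 2, 2, 1, 3)
  [10] (1, 8, 4, 1, 0)
  [11] (4, 2, 2, 1, 3)
  [12] (1, 2, 1, 4, 1)
  [13] (4, 2, 2, 1, 3)
  [14] (4, 2, 2, 1, 3)
  [15] (1, 2, 1, 4, 1)

These 15 weights hit 5 W_19-dot-orbits; sizes (2, 5, 2, 5, 1):

[[1, 10], [2, 9, 11, 13, 14], [3, 8], [4, 6, 7, 12, 15], [5]]


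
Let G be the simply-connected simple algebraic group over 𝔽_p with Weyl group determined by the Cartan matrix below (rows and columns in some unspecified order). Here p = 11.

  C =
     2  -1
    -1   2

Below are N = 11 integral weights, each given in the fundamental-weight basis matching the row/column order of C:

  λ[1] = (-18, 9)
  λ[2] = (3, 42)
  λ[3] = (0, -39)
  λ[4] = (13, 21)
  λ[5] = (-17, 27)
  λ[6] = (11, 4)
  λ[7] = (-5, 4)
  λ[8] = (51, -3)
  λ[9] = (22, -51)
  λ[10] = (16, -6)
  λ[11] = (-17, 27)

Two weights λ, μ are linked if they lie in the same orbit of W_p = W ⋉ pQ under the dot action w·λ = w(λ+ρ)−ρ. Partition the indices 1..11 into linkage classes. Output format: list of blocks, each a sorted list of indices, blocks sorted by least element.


Type A_2, rank 2, |W|=6; reorder rows/cols to standard.

Folding the 11 weights λ_j+ρ into Ā_11 (reps in the given 2-coord order):

  λ_1 → (4, 1)
  λ_2 → (1, 7)
  λ_3 → (4, 1)
  λ_4 → (0, 8)
  λ_5 → (5, 1)
  λ_6 → (5, 1)
  λ_7 → (4, 1)
  λ_8 → (3, 6)
  λ_9 → (5, 1)
  λ_10 → (5, 1)
  λ_11 → (5, 1)

The 11 indices split into 5 linkage classes (same alcove rep ⇔ same W_11-dot-orbit):

[[1, 3, 7], [2], [4], [5, 6, 9, 10, 11], [8]]


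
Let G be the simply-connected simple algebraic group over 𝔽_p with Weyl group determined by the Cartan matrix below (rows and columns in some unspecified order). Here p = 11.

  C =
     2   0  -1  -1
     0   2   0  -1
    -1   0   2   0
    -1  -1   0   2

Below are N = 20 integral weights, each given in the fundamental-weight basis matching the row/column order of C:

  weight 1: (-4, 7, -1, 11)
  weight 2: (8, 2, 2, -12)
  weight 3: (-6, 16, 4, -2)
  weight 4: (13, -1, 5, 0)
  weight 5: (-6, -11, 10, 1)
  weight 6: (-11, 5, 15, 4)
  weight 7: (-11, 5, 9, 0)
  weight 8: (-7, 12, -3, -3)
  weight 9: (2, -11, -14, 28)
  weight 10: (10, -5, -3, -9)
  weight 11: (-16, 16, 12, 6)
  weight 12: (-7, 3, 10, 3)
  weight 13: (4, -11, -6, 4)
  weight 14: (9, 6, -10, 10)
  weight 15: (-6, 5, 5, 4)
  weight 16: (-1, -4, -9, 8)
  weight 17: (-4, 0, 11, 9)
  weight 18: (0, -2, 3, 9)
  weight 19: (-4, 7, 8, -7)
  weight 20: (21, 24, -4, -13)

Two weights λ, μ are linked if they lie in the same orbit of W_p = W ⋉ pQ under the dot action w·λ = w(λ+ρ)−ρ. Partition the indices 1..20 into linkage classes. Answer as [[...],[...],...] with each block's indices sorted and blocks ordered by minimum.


Cartan matrix: type A_4 (|W|=120); un-permuting the 4 rows.

Each λ_j+ρ reduced to Ā_11; 4-tuples below use C's row order:

    λ_1 → (6, 1, 0, 2)
    λ_2 → (2, 7, 0, 1)
    λ_3 → (5, 5, 0, 0)
    λ_4 → (1, 3, 0, 6)
    λ_5 → (6, 1, 0, 2)
    λ_6 → (5, 5, 0, 0)
    λ_7 → (1, 3, 0, 6)
    λ_8 → (6, 1, 0, 2)
    λ_9 → (2, 7, 0, 1)
    λ_10 → (2, 7, 0, 1)
    λ_11 → (4, 0, 3, 2)
    λ_12 → (4, 0, 3, 2)
    λ_13 → (5, 5, 0, 0)
    λ_14 → (1, 3, 0, 6)
    λ_15 → (5, 5, 0, 0)
    λ_16 → (6, 1, 0, 2)
    λ_17 → (2, 7, 0, 1)
    λ_18 → (1, 3, 0, 6)
    λ_19 → (6, 1, 0, 2)
    λ_20 → (2, 7, 0, 1)

The 20 indices split into 5 linkage classes (same alcove rep ⇔ same W_11-dot-orbit):

[[1, 5, 8, 16, 19], [2, 9, 10, 17, 20], [3, 6, 13, 15], [4, 7, 14, 18], [11, 12]]


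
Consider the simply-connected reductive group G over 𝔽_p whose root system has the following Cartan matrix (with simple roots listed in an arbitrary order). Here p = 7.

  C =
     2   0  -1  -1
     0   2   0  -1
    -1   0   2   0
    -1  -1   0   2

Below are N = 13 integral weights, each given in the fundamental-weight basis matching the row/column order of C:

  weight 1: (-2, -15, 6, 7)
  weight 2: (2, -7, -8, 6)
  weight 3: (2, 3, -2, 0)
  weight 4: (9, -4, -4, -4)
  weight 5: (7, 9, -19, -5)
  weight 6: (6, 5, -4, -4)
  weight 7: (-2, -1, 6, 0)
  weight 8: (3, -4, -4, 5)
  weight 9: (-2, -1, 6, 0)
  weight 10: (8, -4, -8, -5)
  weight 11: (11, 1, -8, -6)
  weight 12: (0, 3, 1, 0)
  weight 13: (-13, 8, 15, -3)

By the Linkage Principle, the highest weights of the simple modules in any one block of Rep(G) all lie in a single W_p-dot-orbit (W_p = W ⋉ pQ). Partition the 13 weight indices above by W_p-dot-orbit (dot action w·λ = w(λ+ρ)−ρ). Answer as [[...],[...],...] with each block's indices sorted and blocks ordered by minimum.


Dynkin diagram of C (from the 6 off-diagonal −1 entries): A_4.

Folding the 13 weights λ_j+ρ into Ā_7 (reps in the given 4-coord order):

  [1] (1, 0, 6, 0)
  [2] (1, 0, 0, 3)
  [3] (2, 3, 0, 1)
  [4] (1, 0, 0, 3)
  [5] (1, 0, 0, 3)
  [6] (1, 0, 0, 3)
  [7] (1, 0, 6, 0)
  [8] (1, 0, 0, 3)
  [9] (1, 0, 6, 0)
  [10] (3, 0, 0, 2)
  [11] (0, 2, 2, 0)
  [12] (1, 3, 1, 1)
  [13] (3, 0, 0, 2)

Partition of {1..13} into 6 W_7-dot-orbits:

[[1, 7, 9], [2, 4, 5, 6, 8], [3], [10, 13], [11], [12]]


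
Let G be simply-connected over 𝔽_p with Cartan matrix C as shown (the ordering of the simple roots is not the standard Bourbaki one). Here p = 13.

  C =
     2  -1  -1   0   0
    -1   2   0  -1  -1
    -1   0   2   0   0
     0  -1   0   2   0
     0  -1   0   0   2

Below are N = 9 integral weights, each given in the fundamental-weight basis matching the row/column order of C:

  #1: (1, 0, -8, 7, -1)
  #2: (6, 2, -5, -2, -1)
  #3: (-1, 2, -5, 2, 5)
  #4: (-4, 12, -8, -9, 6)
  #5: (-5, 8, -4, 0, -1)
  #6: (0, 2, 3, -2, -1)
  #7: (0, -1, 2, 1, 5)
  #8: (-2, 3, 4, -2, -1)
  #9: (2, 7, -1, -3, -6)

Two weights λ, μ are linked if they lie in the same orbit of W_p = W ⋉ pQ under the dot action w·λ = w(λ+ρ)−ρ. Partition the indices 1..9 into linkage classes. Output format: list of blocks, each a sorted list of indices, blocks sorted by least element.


Type D_5, rank 5, |W|=1920; reorder rows/cols to standard.

Each λ_j+ρ reduced to Ā_13; 5-tuples below use C's row order:

  [1] (1, 0, 2, 4, 4);  [2] (1, 2, 4, 1, 0);  [3] (1, 1, 0, 2, 5);  [4] (1, 2, 4, 1, 0);  [5] (1, 2, 4, 1, 0);  [6] (1, 2, 4, 1, 0);  [7] (1, 0, 3, 2, 6);  [8] (1, 2, 4, 1, 0);  [9] (1, 1, 0, 2, 5)

These 9 weights hit 4 W_13-dot-orbits; sizes (1, 5, 2, 1):

[[1], [2, 4, 5, 6, 8], [3, 9], [7]]


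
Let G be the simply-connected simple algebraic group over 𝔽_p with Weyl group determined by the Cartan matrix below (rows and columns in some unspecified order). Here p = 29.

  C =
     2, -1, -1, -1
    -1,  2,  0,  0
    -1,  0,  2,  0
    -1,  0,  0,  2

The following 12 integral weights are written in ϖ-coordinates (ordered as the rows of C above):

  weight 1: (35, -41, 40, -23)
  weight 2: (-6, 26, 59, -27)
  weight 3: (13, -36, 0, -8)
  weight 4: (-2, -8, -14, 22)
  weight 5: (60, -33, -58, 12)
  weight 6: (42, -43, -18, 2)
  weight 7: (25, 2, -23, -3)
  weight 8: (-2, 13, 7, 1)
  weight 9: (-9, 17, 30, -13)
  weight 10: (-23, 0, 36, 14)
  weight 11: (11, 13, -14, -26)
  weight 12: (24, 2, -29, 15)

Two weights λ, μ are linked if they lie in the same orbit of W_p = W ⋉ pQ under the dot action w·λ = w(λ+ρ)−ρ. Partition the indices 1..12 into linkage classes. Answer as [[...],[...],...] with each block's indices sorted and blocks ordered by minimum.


Dynkin diagram of C (from the 6 off-diagonal −1 entries): D_4.

Alcove-folded reps (p=29, 12 weights, presented ϖ-order):

  λ_1+ρ ↦ (4, 7, 8, 3);  λ_2+ρ ↦ (0, 3, 22, 2);  λ_3+ρ ↦ (1, 13, 7, 1);  λ_4+ρ ↦ (1, 13, 7, 1);  λ_5+ρ ↦ (0, 12, 13, 1);  λ_6+ρ ↦ (0, 12, 13, 1);  λ_7+ρ ↦ (0, 3, 22, 2);  λ_8+ρ ↦ (1, 13, 7, 1);  λ_9+ρ ↦ (2, 0, 9, 6);  λ_10+ρ ↦ (1, 13, 7, 1);  λ_11+ρ ↦ (0, 12, 13, 1);  λ_12+ρ ↦ (0, 12, 13, 1)

These 12 weights hit 5 W_29-dot-orbits; sizes (1, 2, 4, 4, 1):

[[1], [2, 7], [3, 4, 8, 10], [5, 6, 11, 12], [9]]


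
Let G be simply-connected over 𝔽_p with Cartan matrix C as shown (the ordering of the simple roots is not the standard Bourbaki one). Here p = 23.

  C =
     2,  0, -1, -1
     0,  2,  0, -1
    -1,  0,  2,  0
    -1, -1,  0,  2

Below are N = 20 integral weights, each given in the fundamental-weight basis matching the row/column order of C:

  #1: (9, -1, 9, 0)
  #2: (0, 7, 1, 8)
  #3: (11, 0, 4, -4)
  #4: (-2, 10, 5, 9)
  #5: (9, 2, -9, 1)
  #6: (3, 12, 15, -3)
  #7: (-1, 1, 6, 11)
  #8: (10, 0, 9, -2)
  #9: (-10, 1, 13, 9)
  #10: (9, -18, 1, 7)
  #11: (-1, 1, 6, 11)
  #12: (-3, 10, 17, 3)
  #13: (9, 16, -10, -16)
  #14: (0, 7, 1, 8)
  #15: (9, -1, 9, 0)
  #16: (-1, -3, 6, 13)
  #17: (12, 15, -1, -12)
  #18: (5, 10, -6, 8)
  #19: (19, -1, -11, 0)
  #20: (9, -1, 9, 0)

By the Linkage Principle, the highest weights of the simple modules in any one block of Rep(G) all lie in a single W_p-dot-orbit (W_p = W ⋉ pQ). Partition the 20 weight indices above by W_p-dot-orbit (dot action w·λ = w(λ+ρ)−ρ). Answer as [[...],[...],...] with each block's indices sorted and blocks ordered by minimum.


Dynkin diagram of C (from the 6 off-diagonal −1 entries): A_4.

W_23-reps of the 20 weights in Ā_23 (same 4-coord order as C):

  λ_1 → (10, 0, 10, 1);  λ_2 → (1, 8, 2, 9);  λ_3 → (9, 2, 5, 1);  λ_4 → (1, 8, 2, 9);  λ_5 → (2, 3, 8, 2);  λ_6 → (2, 3, 8, 2);  λ_7 → (0, 2, 7, 12);  λ_8 → (10, 0, 10, 1);  λ_9 → (9, 2, 5, 1);  λ_10 → (1, 8, 2, 9);  λ_11 → (0, 2, 7, 12);  λ_12 → (2, 3, 8, 2);  λ_13 → (9, 2, 5, 1);  λ_14 → (1, 8, 2, 9);  λ_15 → (10, 0, 10, 1);  λ_16 → (0, 2, 7, 12);  λ_17 → (2, 5, 0, 11);  λ_18 → (1, 8, 2, 9);  λ_19 → (10, 0, 10, 1);  λ_20 → (10, 0, 10, 1)

Linkage partition of the 20 weights (6 classes, p=23):

[[1, 8, 15, 19, 20], [2, 4, 10, 14, 18], [3, 9, 13], [5, 6, 12], [7, 11, 16], [17]]


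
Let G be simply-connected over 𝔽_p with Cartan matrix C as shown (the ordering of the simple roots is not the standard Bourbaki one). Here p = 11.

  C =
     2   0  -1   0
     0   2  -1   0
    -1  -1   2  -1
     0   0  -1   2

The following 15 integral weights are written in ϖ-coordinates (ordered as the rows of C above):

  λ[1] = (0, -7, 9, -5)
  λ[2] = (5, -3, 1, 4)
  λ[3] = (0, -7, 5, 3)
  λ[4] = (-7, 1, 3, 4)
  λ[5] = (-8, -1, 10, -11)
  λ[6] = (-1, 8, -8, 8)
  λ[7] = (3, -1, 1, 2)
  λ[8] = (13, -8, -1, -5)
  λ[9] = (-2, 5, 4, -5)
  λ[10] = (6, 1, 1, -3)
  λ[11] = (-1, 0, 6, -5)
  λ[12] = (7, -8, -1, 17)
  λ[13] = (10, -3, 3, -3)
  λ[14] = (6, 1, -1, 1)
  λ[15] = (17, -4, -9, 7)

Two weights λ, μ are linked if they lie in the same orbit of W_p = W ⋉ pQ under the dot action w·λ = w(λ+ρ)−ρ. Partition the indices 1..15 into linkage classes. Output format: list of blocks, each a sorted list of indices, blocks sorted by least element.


Type D_4, rank 4, |W|=192; reorder rows/cols to standard.

Alcove-folded reps (p=11, 15 weights, presented ϖ-order):

  [1] (1, 6, 0, 4);  [2] (4, 0, 2, 3);  [3] (1, 6, 0, 4);  [4] (4, 0, 2, 3);  [5] (1, 6, 0, 4);  [6] (7, 2, 0, 2);  [7] (4, 0, 2, 3);  [8] (0, 1, 3, 4);  [9] (1, 6, 0, 4);  [10] (7, 2, 0, 2);  [11] (0, 1, 3, 4);  [12] (0, 1, 3, 4);  [13] (7, 2, 0, 2);  [14] (7, 2, 0, 2);  [15] (0, 1, 3, 4)

These 15 weights hit 4 W_11-dot-orbits; sizes (4, 3, 4, 4):

[[1, 3, 5, 9], [2, 4, 7], [6, 10, 13, 14], [8, 11, 12, 15]]


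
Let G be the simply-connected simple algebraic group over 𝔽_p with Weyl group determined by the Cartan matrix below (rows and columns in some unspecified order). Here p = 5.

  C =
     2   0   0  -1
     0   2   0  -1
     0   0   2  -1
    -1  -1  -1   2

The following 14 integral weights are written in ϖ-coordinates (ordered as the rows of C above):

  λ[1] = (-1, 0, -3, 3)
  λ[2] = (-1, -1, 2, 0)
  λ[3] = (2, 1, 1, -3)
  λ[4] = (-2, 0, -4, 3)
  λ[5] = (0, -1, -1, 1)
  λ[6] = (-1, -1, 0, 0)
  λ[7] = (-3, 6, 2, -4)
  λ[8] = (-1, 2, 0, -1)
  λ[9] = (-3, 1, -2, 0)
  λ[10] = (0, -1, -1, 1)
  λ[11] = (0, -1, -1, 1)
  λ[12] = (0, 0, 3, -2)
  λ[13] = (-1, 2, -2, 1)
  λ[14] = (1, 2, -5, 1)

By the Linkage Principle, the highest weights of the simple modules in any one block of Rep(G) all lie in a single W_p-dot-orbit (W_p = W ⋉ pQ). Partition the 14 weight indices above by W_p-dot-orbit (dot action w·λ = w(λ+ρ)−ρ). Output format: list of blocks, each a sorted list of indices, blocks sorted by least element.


Cartan matrix: type D_4 (|W|=192); un-permuting the 4 rows.

Folding the 14 weights λ_j+ρ into Ā_5 (reps in the given 4-coord order):

  1: (0, 1, 2, 0);  2: (0, 0, 3, 1);  3: (1, 0, 0, 2);  4: (1, 1, 3, 0);  5: (1, 0, 0, 2);  6: (0, 0, 1, 1);  7: (1, 0, 0, 2);  8: (0, 3, 1, 0);  9: (0, 0, 1, 1);  10: (1, 0, 0, 2);  11: (1, 0, 0, 2);  12: (0, 0, 3, 1);  13: (0, 3, 1, 0);  14: (0, 1, 2, 0)

The 14 indices split into 6 linkage classes (same alcove rep ⇔ same W_5-dot-orbit):

[[1, 14], [2, 12], [3, 5, 7, 10, 11], [4], [6, 9], [8, 13]]
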